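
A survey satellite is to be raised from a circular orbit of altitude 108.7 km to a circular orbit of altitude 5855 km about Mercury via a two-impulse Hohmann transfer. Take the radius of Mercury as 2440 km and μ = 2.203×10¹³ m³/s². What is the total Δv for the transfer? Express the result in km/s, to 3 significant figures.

Δv_total ≈ 1.21 km/s

r₁ = 2440 + 108.7 = 2548.7 km = 2.5487×10⁶ m.
r₂ = 2440 + 5855 = 8295.0 km = 8.2950×10⁶ m.
Transfer ellipse a_t = (r₁ + r₂)/2 = 5.422×10⁶ m.
At r₁: circular v_c1 = √(μ/r₁) = 2940 m/s; transfer-periherm v_p = √[μ(2/r₁ − 1/a_t)] = 3636 m/s.
Δv₁ = v_p − v_c1 = 696.5 m/s.
At r₂: circular v_c2 = √(μ/r₂) = 1630 m/s; transfer-apoherm v_a = √[μ(2/r₂ − 1/a_t)] = 1117 m/s.
Δv₂ = v_c2 − v_a = 512.3 m/s.
Total Δv = Δv₁ + Δv₂ = 1209 m/s = 1.209 km/s.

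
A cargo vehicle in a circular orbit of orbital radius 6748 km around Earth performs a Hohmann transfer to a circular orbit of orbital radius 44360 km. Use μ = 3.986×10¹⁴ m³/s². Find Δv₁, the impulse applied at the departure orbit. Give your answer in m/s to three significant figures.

r₁ = 6748 km = 6.748×10⁶ m.
r₂ = 44360 km = 4.436×10⁷ m.
Transfer ellipse a_t = (r₁ + r₂)/2 = 2.555×10⁷ m.
At r₁: circular v_c1 = √(μ/r₁) = 7686 m/s; transfer-perigee v_p = √[μ(2/r₁ − 1/a_t)] = 10130 m/s.
Δv₁ = v_p − v_c1 = 2441 m/s.

Δv ≈ 2440 m/s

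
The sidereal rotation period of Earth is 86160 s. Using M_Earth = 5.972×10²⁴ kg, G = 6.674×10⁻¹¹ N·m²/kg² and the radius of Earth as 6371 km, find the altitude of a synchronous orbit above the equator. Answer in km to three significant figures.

μ = GM = 6.674×10⁻¹¹ × 5.972×10²⁴ = 3.986×10¹⁴ m³/s².
A synchronous orbit has period T, so by Kepler's third law a = (μT²/4π²)^(1/3).
μT²/4π² = 3.986×10¹⁴ × (8.616×10⁴)² / 39.48 = 7.495×10²² m³.
a = 4.216×10⁷ m = 42162 km.
Altitude h = a − R = 42162 − 6371 = 35791 km.

h_sync ≈ 35800 km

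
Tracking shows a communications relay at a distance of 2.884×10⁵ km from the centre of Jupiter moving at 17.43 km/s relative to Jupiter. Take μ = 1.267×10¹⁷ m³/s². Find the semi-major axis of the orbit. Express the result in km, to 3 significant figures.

a ≈ 2.20×10⁵ km

r = 2.884×10⁸ m.
Vis-viva rearranged: 1/a = 2/r − v²/μ = 6.935×10⁻⁹ − 2.398×10⁻⁹ = 4.537×10⁻⁹ m⁻¹.
a = 2.204×10⁸ m = 2.2041×10⁵ km.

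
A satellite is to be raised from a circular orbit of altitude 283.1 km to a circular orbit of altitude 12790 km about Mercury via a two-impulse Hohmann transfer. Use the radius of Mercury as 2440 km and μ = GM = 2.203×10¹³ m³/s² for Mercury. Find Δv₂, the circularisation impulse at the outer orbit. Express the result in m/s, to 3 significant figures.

r₁ = 2440 + 283.1 = 2723.1 km = 2.7231×10⁶ m.
r₂ = 2440 + 12790 = 15230 km = 1.5230×10⁷ m.
Transfer ellipse a_t = (r₁ + r₂)/2 = 8.977×10⁶ m.
At r₁: circular v_c1 = √(μ/r₁) = 2844 m/s; transfer-periherm v_p = √[μ(2/r₁ − 1/a_t)] = 3705 m/s.
At r₂: circular v_c2 = √(μ/r₂) = 1203 m/s; transfer-apoherm v_a = √[μ(2/r₂ − 1/a_t)] = 662.4 m/s.
Δv₂ = v_c2 − v_a = 540.3 m/s.

Δv ≈ 540 m/s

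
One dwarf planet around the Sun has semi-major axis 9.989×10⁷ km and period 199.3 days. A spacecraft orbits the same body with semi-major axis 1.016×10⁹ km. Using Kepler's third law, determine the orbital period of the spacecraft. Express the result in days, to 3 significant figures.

T₂ ≈ 6460 days

Kepler's third law: T² ∝ a³, so T₂ = T₁ (a₂/a₁)^(3/2).
a₂/a₁ = 10.17, (a₂/a₁)^(3/2) = 32.44.
T₂ = 199.3 × 32.44 = 6465 days.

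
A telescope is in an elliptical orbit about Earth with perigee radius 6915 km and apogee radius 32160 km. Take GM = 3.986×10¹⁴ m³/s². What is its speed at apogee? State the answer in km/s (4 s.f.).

v ≈ 2.094 km/s

Semi-major axis a = (r_p + r_a)/2 = 19538 km = 1.954×10⁷ m.
Vis-viva: v² = μ(2/r − 1/a) = 3.986×10¹⁴ × (6.219×10⁻⁸ − 5.118×10⁻⁸) = 4.387×10⁶ m²/s².
v = 2094 m/s = 2.094 km/s.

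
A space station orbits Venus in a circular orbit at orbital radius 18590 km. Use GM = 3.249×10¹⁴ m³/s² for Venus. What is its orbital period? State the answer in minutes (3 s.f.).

r = 18590 km = 1.859×10⁷ m.
Kepler's third law: T = 2π√(r³/μ) = 2π√((1.859×10⁷)³ / 3.249×10¹⁴).
r³/μ = 1.977×10⁷ s², so T = 2π × 4.447×10³ = 2.794×10⁴ s.
Converting: 2.794×10⁴ s ÷ 60.00 = 465.7 minutes.

T ≈ 466 minutes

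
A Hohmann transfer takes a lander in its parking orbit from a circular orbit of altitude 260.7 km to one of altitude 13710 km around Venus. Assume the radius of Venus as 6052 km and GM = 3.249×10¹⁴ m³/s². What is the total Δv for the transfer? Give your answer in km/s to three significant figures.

r₁ = 6052 + 260.7 = 6312.7 km = 6.3127×10⁶ m.
r₂ = 6052 + 13710 = 19762 km = 1.9762×10⁷ m.
Transfer ellipse a_t = (r₁ + r₂)/2 = 1.304×10⁷ m.
At r₁: circular v_c1 = √(μ/r₁) = 7174 m/s; transfer-periapsis v_p = √[μ(2/r₁ − 1/a_t)] = 8833 m/s.
Δv₁ = v_p − v_c1 = 1658 m/s.
At r₂: circular v_c2 = √(μ/r₂) = 4055 m/s; transfer-apoapsis v_a = √[μ(2/r₂ − 1/a_t)] = 2821 m/s.
Δv₂ = v_c2 − v_a = 1233 m/s.
Total Δv = Δv₁ + Δv₂ = 2892 m/s = 2.892 km/s.

Δv_total ≈ 2.89 km/s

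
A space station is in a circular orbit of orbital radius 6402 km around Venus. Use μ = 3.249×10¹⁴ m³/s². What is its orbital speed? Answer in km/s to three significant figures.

r = 6402 km = 6.402×10⁶ m.
For a circular orbit v = √(μ/r) = √(3.249×10¹⁴ / 6.402×10⁶) = √(5.075×10⁷) = 7124 m/s.
That is 7.124 km/s.

v ≈ 7.12 km/s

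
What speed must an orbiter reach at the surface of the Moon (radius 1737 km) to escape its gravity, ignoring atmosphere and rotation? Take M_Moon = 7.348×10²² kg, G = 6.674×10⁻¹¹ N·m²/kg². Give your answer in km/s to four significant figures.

μ = GM = 6.674×10⁻¹¹ × 7.348×10²² = 4.904×10¹² m³/s².
r = R = 1.737×10⁶ m.
Escape speed v_esc = √(2μ/r) = √(2 × 4.904×10¹² / 1.737×10⁶) = √(5.647×10⁶) = 2376 m/s.
= 2.376 km/s.

v_esc ≈ 2.376 km/s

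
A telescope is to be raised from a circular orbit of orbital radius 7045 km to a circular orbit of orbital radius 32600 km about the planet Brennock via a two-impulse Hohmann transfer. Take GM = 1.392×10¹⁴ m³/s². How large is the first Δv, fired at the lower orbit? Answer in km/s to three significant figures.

Δv ≈ 1.26 km/s

r₁ = 7045 km = 7.045×10⁶ m.
r₂ = 32600 km = 3.260×10⁷ m.
Transfer ellipse a_t = (r₁ + r₂)/2 = 1.982×10⁷ m.
At r₁: circular v_c1 = √(μ/r₁) = 4445 m/s; transfer-periapsis v_p = √[μ(2/r₁ − 1/a_t)] = 5700 m/s.
Δv₁ = v_p − v_c1 = 1255 m/s.
= 1.255 km/s.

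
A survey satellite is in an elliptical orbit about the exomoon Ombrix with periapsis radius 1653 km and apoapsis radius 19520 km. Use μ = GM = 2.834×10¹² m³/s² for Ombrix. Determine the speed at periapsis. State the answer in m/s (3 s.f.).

v ≈ 1780 m/s

Semi-major axis a = (r_p + r_a)/2 = 10586 km = 1.059×10⁷ m.
Vis-viva: v² = μ(2/r − 1/a) = 2.834×10¹² × (1.210×10⁻⁶ − 9.446×10⁻⁸) = 3.161×10⁶ m²/s².
v = 1778 m/s.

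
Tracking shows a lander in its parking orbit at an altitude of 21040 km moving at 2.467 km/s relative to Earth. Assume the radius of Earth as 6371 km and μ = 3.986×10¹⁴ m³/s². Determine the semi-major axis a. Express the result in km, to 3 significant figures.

r = 6371 + 21040 = 27411 km = 2.741×10⁷ m.
Vis-viva rearranged: 1/a = 2/r − v²/μ = 7.296×10⁻⁸ − 1.527×10⁻⁸ = 5.769×10⁻⁸ m⁻¹.
a = 1.733×10⁷ m = 17333 km.

a ≈ 17300 km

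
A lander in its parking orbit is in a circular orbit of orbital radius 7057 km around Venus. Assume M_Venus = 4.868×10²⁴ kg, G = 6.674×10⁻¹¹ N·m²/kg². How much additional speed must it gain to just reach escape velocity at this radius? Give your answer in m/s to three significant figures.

Δv ≈ 2810 m/s

μ = GM = 6.674×10⁻¹¹ × 4.868×10²⁴ = 3.249×10¹⁴ m³/s².
r = 7057 km = 7.057×10⁶ m.
Circular speed v_c = √(μ/r) = 6785 m/s.
Escape speed v_esc = √(2μ/r) = √2 × v_c = 9596 m/s.
Δv = v_esc − v_c = 2810 m/s.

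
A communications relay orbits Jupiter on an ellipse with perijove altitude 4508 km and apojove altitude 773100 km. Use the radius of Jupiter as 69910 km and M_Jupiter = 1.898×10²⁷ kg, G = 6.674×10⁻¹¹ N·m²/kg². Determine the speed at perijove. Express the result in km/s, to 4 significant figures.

μ = GM = 6.674×10⁻¹¹ × 1.898×10²⁷ = 1.267×10¹⁷ m³/s².
r_p = 69910 + 4508 = 74418 km = 7.4418×10⁷ m.
r_a = 69910 + 773100 = 843010 km = 8.4301×10⁸ m.
Semi-major axis a = (r_p + r_a)/2 = 4.5871×10⁵ km = 4.587×10⁸ m.
Vis-viva: v² = μ(2/r − 1/a) = 1.267×10¹⁷ × (2.688×10⁻⁸ − 2.180×10⁻⁹) = 3.128×10⁹ m²/s².
v = 55930 m/s = 55.93 km/s.

v ≈ 55.93 km/s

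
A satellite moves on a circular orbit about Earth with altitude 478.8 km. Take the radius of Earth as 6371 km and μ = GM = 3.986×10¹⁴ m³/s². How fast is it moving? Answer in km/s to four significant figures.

r = 6371 + 478.8 = 6849.8 km = 6.8498×10⁶ m.
For a circular orbit v = √(μ/r) = √(3.986×10¹⁴ / 6.850×10⁶) = √(5.819×10⁷) = 7628 m/s.
That is 7.628 km/s.

v ≈ 7.628 km/s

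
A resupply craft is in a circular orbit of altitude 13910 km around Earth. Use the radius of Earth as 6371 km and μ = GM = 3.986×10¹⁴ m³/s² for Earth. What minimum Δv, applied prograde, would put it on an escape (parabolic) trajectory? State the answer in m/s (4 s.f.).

r = 6371 + 13910 = 20281 km = 2.0281×10⁷ m.
Circular speed v_c = √(μ/r) = 4433 m/s.
Escape speed v_esc = √(2μ/r) = √2 × v_c = 6270 m/s.
Δv = v_esc − v_c = 1836 m/s.

Δv ≈ 1836 m/s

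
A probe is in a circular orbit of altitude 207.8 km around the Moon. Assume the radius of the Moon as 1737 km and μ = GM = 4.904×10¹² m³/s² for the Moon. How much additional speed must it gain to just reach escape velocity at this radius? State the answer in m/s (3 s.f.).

Δv ≈ 658 m/s

r = 1737 + 207.8 = 1944.8 km = 1.9448×10⁶ m.
Circular speed v_c = √(μ/r) = 1588 m/s.
Escape speed v_esc = √(2μ/r) = √2 × v_c = 2246 m/s.
Δv = v_esc − v_c = 657.8 m/s.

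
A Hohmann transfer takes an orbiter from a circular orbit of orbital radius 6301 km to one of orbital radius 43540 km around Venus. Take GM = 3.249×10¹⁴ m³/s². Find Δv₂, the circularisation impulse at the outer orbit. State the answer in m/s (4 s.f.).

Δv ≈ 1358 m/s

r₁ = 6301 km = 6.301×10⁶ m.
r₂ = 43540 km = 4.354×10⁷ m.
Transfer ellipse a_t = (r₁ + r₂)/2 = 2.492×10⁷ m.
At r₁: circular v_c1 = √(μ/r₁) = 7181 m/s; transfer-periapsis v_p = √[μ(2/r₁ − 1/a_t)] = 9492 m/s.
At r₂: circular v_c2 = √(μ/r₂) = 2732 m/s; transfer-apoapsis v_a = √[μ(2/r₂ − 1/a_t)] = 1374 m/s.
Δv₂ = v_c2 − v_a = 1358 m/s.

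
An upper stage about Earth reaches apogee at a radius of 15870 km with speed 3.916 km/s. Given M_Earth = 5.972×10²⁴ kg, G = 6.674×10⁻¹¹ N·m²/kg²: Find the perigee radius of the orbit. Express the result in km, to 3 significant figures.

μ = GM = 6.674×10⁻¹¹ × 5.972×10²⁴ = 3.986×10¹⁴ m³/s².
r_a = 1.587×10⁷ m.
Specific energy ε = v²/2 − μ/r = -1.745×10⁷ J/kg, so a = −μ/(2ε) = 1.142×10⁷ m.
The apsides satisfy r_p + r_a = 2a, so the perigee radius is 2a − r_a = 6.974×10⁶ m = 6974.4 km.

perigee radius ≈ 6970 km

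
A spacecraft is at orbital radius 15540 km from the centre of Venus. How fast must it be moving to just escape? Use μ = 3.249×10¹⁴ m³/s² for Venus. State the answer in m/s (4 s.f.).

r = 15540 km = 1.554×10⁷ m.
Escape speed v_esc = √(2μ/r) = √(2 × 3.249×10¹⁴ / 1.554×10⁷) = √(4.181×10⁷) = 6466 m/s.

v_esc ≈ 6466 m/s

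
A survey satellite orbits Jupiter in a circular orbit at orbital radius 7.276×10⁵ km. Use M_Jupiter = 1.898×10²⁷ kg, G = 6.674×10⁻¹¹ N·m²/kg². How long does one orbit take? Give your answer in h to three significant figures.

T ≈ 96.2 h

μ = GM = 6.674×10⁻¹¹ × 1.898×10²⁷ = 1.267×10¹⁷ m³/s².
r = 7.276×10⁵ km = 7.276×10⁸ m.
Kepler's third law: T = 2π√(r³/μ) = 2π√((7.276×10⁸)³ / 1.267×10¹⁷).
r³/μ = 3.041×10⁹ s², so T = 2π × 5.514×10⁴ = 3.465×10⁵ s.
Converting: 3.465×10⁵ s ÷ 3600 = 96.24 h.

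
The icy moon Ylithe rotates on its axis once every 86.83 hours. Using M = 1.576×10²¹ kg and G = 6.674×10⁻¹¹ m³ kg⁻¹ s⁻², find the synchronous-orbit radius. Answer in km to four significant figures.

r_sync ≈ 6385 km

μ = GM = 6.674×10⁻¹¹ × 1.576×10²¹ = 1.052×10¹¹ m³/s².
T = 86.83 hours = 3.126×10⁵ s.
A synchronous orbit has period T, so by Kepler's third law a = (μT²/4π²)^(1/3).
μT²/4π² = 1.052×10¹¹ × (3.126×10⁵)² / 39.48 = 2.603×10²⁰ m³.
a = 6.385×10⁶ m = 6385.2 km.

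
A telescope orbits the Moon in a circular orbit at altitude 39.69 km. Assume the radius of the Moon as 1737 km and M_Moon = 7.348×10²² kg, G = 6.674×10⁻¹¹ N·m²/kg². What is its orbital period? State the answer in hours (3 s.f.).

T ≈ 1.87 hours

μ = GM = 6.674×10⁻¹¹ × 7.348×10²² = 4.904×10¹² m³/s².
r = 1737 + 39.69 = 1776.7 km = 1.7767×10⁶ m.
Kepler's third law: T = 2π√(r³/μ) = 2π√((1.777×10⁶)³ / 4.904×10¹²).
r³/μ = 1.144×10⁶ s², so T = 2π × 1.069×10³ = 6.719×10³ s.
Converting: 6.719×10³ s ÷ 3600 = 1.866 hours.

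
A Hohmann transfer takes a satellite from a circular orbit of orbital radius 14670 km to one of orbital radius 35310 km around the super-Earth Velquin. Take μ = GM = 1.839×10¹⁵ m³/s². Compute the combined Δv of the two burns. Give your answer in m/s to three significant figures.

r₁ = 14670 km = 1.467×10⁷ m.
r₂ = 35310 km = 3.531×10⁷ m.
Transfer ellipse a_t = (r₁ + r₂)/2 = 2.499×10⁷ m.
At r₁: circular v_c1 = √(μ/r₁) = 11200 m/s; transfer-periapsis v_p = √[μ(2/r₁ − 1/a_t)] = 13310 m/s.
Δv₁ = v_p − v_c1 = 2113 m/s.
At r₂: circular v_c2 = √(μ/r₂) = 7217 m/s; transfer-apoapsis v_a = √[μ(2/r₂ − 1/a_t)] = 5529 m/s.
Δv₂ = v_c2 − v_a = 1687 m/s.
Total Δv = Δv₁ + Δv₂ = 3800 m/s.

Δv_total ≈ 3800 m/s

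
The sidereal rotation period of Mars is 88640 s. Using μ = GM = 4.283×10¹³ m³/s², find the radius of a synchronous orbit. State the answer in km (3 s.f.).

A synchronous orbit has period T, so by Kepler's third law a = (μT²/4π²)^(1/3).
μT²/4π² = 4.283×10¹³ × (8.864×10⁴)² / 39.48 = 8.524×10²¹ m³.
a = 2.043×10⁷ m = 20428 km.

r_sync ≈ 20400 km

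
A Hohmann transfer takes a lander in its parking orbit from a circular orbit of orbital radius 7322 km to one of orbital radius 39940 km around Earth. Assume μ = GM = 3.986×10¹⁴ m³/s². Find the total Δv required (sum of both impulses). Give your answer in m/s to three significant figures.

Δv_total ≈ 3610 m/s

r₁ = 7322 km = 7.322×10⁶ m.
r₂ = 39940 km = 3.994×10⁷ m.
Transfer ellipse a_t = (r₁ + r₂)/2 = 2.363×10⁷ m.
At r₁: circular v_c1 = √(μ/r₁) = 7378 m/s; transfer-perigee v_p = √[μ(2/r₁ − 1/a_t)] = 9592 m/s.
Δv₁ = v_p − v_c1 = 2214 m/s.
At r₂: circular v_c2 = √(μ/r₂) = 3159 m/s; transfer-apogee v_a = √[μ(2/r₂ − 1/a_t)] = 1758 m/s.
Δv₂ = v_c2 − v_a = 1401 m/s.
Total Δv = Δv₁ + Δv₂ = 3615 m/s.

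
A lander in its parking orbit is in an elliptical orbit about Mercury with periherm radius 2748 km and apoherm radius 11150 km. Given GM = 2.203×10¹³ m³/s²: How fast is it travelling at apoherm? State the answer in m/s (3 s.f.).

v ≈ 884 m/s

Semi-major axis a = (r_p + r_a)/2 = 6949.0 km = 6.949×10⁶ m.
Vis-viva: v² = μ(2/r − 1/a) = 2.203×10¹³ × (1.794×10⁻⁷ − 1.439×10⁻⁷) = 7.813×10⁵ m²/s².
v = 883.9 m/s.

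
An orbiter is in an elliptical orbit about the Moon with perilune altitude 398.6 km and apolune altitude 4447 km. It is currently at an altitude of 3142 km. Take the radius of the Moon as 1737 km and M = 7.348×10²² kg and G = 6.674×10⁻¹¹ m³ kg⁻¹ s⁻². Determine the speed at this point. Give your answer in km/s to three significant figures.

v ≈ 0.912 km/s

μ = GM = 6.674×10⁻¹¹ × 7.348×10²² = 4.904×10¹² m³/s².
r_p = 1737 + 398.6 = 2135.6 km = 2.1356×10⁶ m.
r_a = 1737 + 4447 = 6184.0 km = 6.1840×10⁶ m.
r = 1737 + 3142 = 4879.0 km = 4.879×10⁶ m.
Semi-major axis a = (r_p + r_a)/2 = 4159.8 km = 4.160×10⁶ m.
Vis-viva: v² = μ(2/r − 1/a) = 4.904×10¹² × (4.099×10⁻⁷ − 2.404×10⁻⁷) = 8.314×10⁵ m²/s².
v = 911.8 m/s = 0.9118 km/s.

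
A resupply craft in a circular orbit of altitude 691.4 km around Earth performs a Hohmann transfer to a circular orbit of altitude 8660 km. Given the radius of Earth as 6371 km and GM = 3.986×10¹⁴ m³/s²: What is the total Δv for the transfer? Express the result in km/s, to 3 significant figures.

Δv_total ≈ 2.28 km/s

r₁ = 6371 + 691.4 = 7062.4 km = 7.0624×10⁶ m.
r₂ = 6371 + 8660 = 15031 km = 1.5031×10⁷ m.
Transfer ellipse a_t = (r₁ + r₂)/2 = 1.105×10⁷ m.
At r₁: circular v_c1 = √(μ/r₁) = 7513 m/s; transfer-perigee v_p = √[μ(2/r₁ − 1/a_t)] = 8763 m/s.
Δv₁ = v_p − v_c1 = 1251 m/s.
At r₂: circular v_c2 = √(μ/r₂) = 5150 m/s; transfer-apogee v_a = √[μ(2/r₂ − 1/a_t)] = 4118 m/s.
Δv₂ = v_c2 − v_a = 1032 m/s.
Total Δv = Δv₁ + Δv₂ = 2283 m/s = 2.283 km/s.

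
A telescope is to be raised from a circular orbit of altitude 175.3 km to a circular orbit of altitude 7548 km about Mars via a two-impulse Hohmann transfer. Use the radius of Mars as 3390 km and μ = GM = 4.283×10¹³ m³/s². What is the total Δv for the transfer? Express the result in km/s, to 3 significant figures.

r₁ = 3390 + 175.3 = 3565.3 km = 3.5653×10⁶ m.
r₂ = 3390 + 7548 = 10938 km = 1.0938×10⁷ m.
Transfer ellipse a_t = (r₁ + r₂)/2 = 7.252×10⁶ m.
At r₁: circular v_c1 = √(μ/r₁) = 3466 m/s; transfer-periapsis v_p = √[μ(2/r₁ − 1/a_t)] = 4257 m/s.
Δv₁ = v_p − v_c1 = 790.8 m/s.
At r₂: circular v_c2 = √(μ/r₂) = 1979 m/s; transfer-apoapsis v_a = √[μ(2/r₂ − 1/a_t)] = 1388 m/s.
Δv₂ = v_c2 − v_a = 591.3 m/s.
Total Δv = Δv₁ + Δv₂ = 1382 m/s = 1.382 km/s.

Δv_total ≈ 1.38 km/s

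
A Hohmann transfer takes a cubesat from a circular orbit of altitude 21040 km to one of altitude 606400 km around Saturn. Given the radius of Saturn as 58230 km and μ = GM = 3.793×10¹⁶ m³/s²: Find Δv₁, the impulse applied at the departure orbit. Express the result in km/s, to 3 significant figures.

Δv ≈ 7.37 km/s

r₁ = 58230 + 21040 = 79270 km = 7.9270×10⁷ m.
r₂ = 58230 + 606400 = 664630 km = 6.6463×10⁸ m.
Transfer ellipse a_t = (r₁ + r₂)/2 = 3.720×10⁸ m.
At r₁: circular v_c1 = √(μ/r₁) = 21870 m/s; transfer-perikrone v_p = √[μ(2/r₁ − 1/a_t)] = 29240 m/s.
Δv₁ = v_p − v_c1 = 7366 m/s.
= 7.366 km/s.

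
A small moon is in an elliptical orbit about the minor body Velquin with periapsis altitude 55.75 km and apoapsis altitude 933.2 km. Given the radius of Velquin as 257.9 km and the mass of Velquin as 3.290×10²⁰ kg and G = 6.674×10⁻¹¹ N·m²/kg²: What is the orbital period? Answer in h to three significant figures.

μ = GM = 6.674×10⁻¹¹ × 3.290×10²⁰ = 2.196×10¹⁰ m³/s².
r_p = 257.9 + 55.75 = 313.65 km = 3.1365×10⁵ m.
r_a = 257.9 + 933.2 = 1191.1 km = 1.1911×10⁶ m.
Semi-major axis a = (r_p + r_a)/2 = (313.65 + 1191.1)/2 = 752.38 km = 7.524×10⁵ m.
By Kepler's third law T = 2π√(a³/μ) = 2π × 4.404×10³ = 2.767×10⁴ s.
= 7.687 h.

T ≈ 7.69 h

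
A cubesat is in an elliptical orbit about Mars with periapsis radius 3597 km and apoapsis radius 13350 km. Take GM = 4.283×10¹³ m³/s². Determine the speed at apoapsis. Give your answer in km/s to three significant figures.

Semi-major axis a = (r_p + r_a)/2 = 8473.5 km = 8.474×10⁶ m.
Vis-viva: v² = μ(2/r − 1/a) = 4.283×10¹³ × (1.498×10⁻⁷ − 1.180×10⁻⁷) = 1.362×10⁶ m²/s².
v = 1167 m/s = 1.167 km/s.

v ≈ 1.17 km/s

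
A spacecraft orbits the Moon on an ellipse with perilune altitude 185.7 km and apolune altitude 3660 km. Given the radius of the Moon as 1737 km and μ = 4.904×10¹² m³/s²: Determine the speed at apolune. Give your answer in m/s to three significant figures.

r_p = 1737 + 185.7 = 1922.7 km = 1.9227×10⁶ m.
r_a = 1737 + 3660 = 5397.0 km = 5.3970×10⁶ m.
Semi-major axis a = (r_p + r_a)/2 = 3659.8 km = 3.660×10⁶ m.
Vis-viva: v² = μ(2/r − 1/a) = 4.904×10¹² × (3.706×10⁻⁷ − 2.732×10⁻⁷) = 4.774×10⁵ m²/s².
v = 690.9 m/s.

v ≈ 691 m/s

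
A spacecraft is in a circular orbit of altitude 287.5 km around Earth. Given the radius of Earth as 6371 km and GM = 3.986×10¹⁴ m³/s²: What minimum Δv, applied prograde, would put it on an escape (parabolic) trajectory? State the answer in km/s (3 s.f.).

r = 6371 + 287.5 = 6658.5 km = 6.6585×10⁶ m.
Circular speed v_c = √(μ/r) = 7737 m/s.
Escape speed v_esc = √(2μ/r) = √2 × v_c = 10940 m/s.
Δv = v_esc − v_c = 3205 m/s = 3.205 km/s.

Δv ≈ 3.20 km/s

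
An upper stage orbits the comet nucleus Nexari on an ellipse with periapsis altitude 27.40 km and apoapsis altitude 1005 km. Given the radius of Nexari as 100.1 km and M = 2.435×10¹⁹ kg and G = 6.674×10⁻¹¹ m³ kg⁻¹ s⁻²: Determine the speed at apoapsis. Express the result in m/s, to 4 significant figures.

μ = GM = 6.674×10⁻¹¹ × 2.435×10¹⁹ = 1.625×10⁹ m³/s².
r_p = 100.1 + 27.40 = 127.50 km = 1.2750×10⁵ m.
r_a = 100.1 + 1005 = 1105.1 km = 1.1051×10⁶ m.
Semi-major axis a = (r_p + r_a)/2 = 616.30 km = 6.163×10⁵ m.
Vis-viva: v² = μ(2/r − 1/a) = 1.625×10⁹ × (1.810×10⁻⁶ − 1.623×10⁻⁶) = 3.042×10² m²/s².
v = 17.44 m/s.

v ≈ 17.44 m/s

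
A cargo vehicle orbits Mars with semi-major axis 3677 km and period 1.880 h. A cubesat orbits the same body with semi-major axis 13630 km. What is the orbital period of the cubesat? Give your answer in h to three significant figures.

Kepler's third law: T² ∝ a³, so T₂ = T₁ (a₂/a₁)^(3/2).
a₂/a₁ = 3.707, (a₂/a₁)^(3/2) = 7.137.
T₂ = 1.880 × 7.137 = 13.42 h.

T₂ ≈ 13.4 h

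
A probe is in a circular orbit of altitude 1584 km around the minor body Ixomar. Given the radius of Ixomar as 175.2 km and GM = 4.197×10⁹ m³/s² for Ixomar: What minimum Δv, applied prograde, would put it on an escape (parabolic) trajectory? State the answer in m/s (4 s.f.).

Δv ≈ 20.23 m/s

r = 175.2 + 1584 = 1759.2 km = 1.7592×10⁶ m.
Circular speed v_c = √(μ/r) = 48.84 m/s.
Escape speed v_esc = √(2μ/r) = √2 × v_c = 69.08 m/s.
Δv = v_esc − v_c = 20.23 m/s.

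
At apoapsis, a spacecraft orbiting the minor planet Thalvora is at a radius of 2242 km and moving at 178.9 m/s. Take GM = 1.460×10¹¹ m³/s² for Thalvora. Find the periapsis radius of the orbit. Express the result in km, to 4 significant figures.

r_a = 2.242×10⁶ m.
Specific energy ε = v²/2 − μ/r = -4.912×10⁴ J/kg, so a = −μ/(2ε) = 1.486×10⁶ m.
The apsides satisfy r_p + r_a = 2a, so the periapsis radius is 2a − r_a = 7.304×10⁵ m = 730.44 km.

periapsis radius ≈ 730.4 km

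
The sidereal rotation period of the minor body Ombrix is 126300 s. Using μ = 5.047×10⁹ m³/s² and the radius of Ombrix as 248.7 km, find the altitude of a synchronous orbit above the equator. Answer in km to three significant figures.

A synchronous orbit has period T, so by Kepler's third law a = (μT²/4π²)^(1/3).
μT²/4π² = 5.047×10⁹ × (1.263×10⁵)² / 39.48 = 2.039×10¹⁸ m³.
a = 1.268×10⁶ m = 1268.1 km.
Altitude h = a − R = 1268.1 − 248.7 = 1019.4 km.

h_sync ≈ 1020 km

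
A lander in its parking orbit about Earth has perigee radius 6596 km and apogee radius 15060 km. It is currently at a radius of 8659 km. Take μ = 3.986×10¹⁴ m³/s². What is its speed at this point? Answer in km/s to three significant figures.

Semi-major axis a = (r_p + r_a)/2 = 10828 km = 1.083×10⁷ m.
Vis-viva: v² = μ(2/r − 1/a) = 3.986×10¹⁴ × (2.310×10⁻⁷ − 9.235×10⁻⁸) = 5.525×10⁷ m²/s².
v = 7433 m/s = 7.433 km/s.

v ≈ 7.43 km/s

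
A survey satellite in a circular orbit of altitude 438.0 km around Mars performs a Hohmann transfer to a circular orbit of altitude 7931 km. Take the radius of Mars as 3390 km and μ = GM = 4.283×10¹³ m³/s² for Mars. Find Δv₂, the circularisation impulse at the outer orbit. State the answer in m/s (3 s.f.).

Δv ≈ 562 m/s

r₁ = 3390 + 438.0 = 3828.0 km = 3.8280×10⁶ m.
r₂ = 3390 + 7931 = 11321 km = 1.1321×10⁷ m.
Transfer ellipse a_t = (r₁ + r₂)/2 = 7.574×10⁶ m.
At r₁: circular v_c1 = √(μ/r₁) = 3345 m/s; transfer-periapsis v_p = √[μ(2/r₁ − 1/a_t)] = 4089 m/s.
At r₂: circular v_c2 = √(μ/r₂) = 1945 m/s; transfer-apoapsis v_a = √[μ(2/r₂ − 1/a_t)] = 1383 m/s.
Δv₂ = v_c2 − v_a = 562.3 m/s.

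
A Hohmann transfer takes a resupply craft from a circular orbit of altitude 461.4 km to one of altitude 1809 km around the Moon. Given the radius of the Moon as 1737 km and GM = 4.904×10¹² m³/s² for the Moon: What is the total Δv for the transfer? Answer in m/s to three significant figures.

r₁ = 1737 + 461.4 = 2198.4 km = 2.1984×10⁶ m.
r₂ = 1737 + 1809 = 3546.0 km = 3.5460×10⁶ m.
Transfer ellipse a_t = (r₁ + r₂)/2 = 2.872×10⁶ m.
At r₁: circular v_c1 = √(μ/r₁) = 1494 m/s; transfer-perilune v_p = √[μ(2/r₁ − 1/a_t)] = 1660 m/s.
Δv₁ = v_p − v_c1 = 166.0 m/s.
At r₂: circular v_c2 = √(μ/r₂) = 1176 m/s; transfer-apolune v_a = √[μ(2/r₂ − 1/a_t)] = 1029 m/s.
Δv₂ = v_c2 − v_a = 147.1 m/s.
Total Δv = Δv₁ + Δv₂ = 313.1 m/s.

Δv_total ≈ 313 m/s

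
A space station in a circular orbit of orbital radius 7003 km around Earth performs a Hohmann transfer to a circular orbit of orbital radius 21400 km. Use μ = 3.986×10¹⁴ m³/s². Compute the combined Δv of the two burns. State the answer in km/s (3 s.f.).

Δv_total ≈ 3.00 km/s

r₁ = 7003 km = 7.003×10⁶ m.
r₂ = 21400 km = 2.140×10⁷ m.
Transfer ellipse a_t = (r₁ + r₂)/2 = 1.420×10⁷ m.
At r₁: circular v_c1 = √(μ/r₁) = 7544 m/s; transfer-perigee v_p = √[μ(2/r₁ − 1/a_t)] = 9261 m/s.
Δv₁ = v_p − v_c1 = 1717 m/s.
At r₂: circular v_c2 = √(μ/r₂) = 4316 m/s; transfer-apogee v_a = √[μ(2/r₂ − 1/a_t)] = 3031 m/s.
Δv₂ = v_c2 − v_a = 1285 m/s.
Total Δv = Δv₁ + Δv₂ = 3002 m/s = 3.002 km/s.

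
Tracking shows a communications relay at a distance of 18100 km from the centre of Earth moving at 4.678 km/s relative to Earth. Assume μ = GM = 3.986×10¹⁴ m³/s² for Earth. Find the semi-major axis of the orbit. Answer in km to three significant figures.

r = 1.810×10⁷ m.
Vis-viva rearranged: 1/a = 2/r − v²/μ = 1.105×10⁻⁷ − 5.490×10⁻⁸ = 5.560×10⁻⁸ m⁻¹.
a = 1.799×10⁷ m = 17987 km.

a ≈ 18000 km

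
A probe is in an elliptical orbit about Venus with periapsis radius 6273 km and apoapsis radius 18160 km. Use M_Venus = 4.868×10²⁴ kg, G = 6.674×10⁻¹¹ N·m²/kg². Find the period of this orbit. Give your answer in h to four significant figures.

μ = GM = 6.674×10⁻¹¹ × 4.868×10²⁴ = 3.249×10¹⁴ m³/s².
Semi-major axis a = (r_p + r_a)/2 = (6273.0 + 18160)/2 = 12216 km = 1.222×10⁷ m.
By Kepler's third law T = 2π√(a³/μ) = 2π × 2.369×10³ = 1.488×10⁴ s.
= 4.135 h.

T ≈ 4.135 h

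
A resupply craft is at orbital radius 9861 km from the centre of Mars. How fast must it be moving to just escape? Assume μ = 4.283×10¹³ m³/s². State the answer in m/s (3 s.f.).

r = 9861 km = 9.861×10⁶ m.
Escape speed v_esc = √(2μ/r) = √(2 × 4.283×10¹³ / 9.861×10⁶) = √(8.687×10⁶) = 2947 m/s.

v_esc ≈ 2950 m/s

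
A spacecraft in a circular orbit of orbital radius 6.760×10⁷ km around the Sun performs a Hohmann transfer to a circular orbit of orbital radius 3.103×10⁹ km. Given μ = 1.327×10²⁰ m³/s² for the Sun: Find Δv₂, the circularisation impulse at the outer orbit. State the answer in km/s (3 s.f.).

Δv ≈ 5.19 km/s

r₁ = 6.760×10⁷ km = 6.760×10¹⁰ m.
r₂ = 3.103×10⁹ km = 3.103×10¹² m.
Transfer ellipse a_t = (r₁ + r₂)/2 = 1.585×10¹² m.
At r₁: circular v_c1 = √(μ/r₁) = 44310 m/s; transfer-perihelion v_p = √[μ(2/r₁ − 1/a_t)] = 61990 m/s.
At r₂: circular v_c2 = √(μ/r₂) = 6540 m/s; transfer-aphelion v_a = √[μ(2/r₂ − 1/a_t)] = 1350 m/s.
Δv₂ = v_c2 − v_a = 5189 m/s.
= 5.189 km/s.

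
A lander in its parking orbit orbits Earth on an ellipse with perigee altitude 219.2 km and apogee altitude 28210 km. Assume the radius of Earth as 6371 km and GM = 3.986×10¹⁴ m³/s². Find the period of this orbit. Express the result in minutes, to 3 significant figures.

r_p = 6371 + 219.2 = 6590.2 km = 6.5902×10⁶ m.
r_a = 6371 + 28210 = 34581 km = 3.4581×10⁷ m.
Semi-major axis a = (r_p + r_a)/2 = (6590.2 + 34581)/2 = 20586 km = 2.059×10⁷ m.
By Kepler's third law T = 2π√(a³/μ) = 2π × 4.678×10³ = 2.939×10⁴ s.
= 489.9 minutes.

T ≈ 490 minutes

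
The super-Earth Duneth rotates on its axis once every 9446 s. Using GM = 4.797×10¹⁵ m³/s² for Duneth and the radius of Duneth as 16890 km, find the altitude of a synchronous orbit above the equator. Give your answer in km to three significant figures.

h_sync ≈ 5240 km

A synchronous orbit has period T, so by Kepler's third law a = (μT²/4π²)^(1/3).
μT²/4π² = 4.797×10¹⁵ × (9.446×10³)² / 39.48 = 1.084×10²² m³.
a = 2.213×10⁷ m = 22133 km.
Altitude h = a − R = 22133 − 16890 = 5242.7 km.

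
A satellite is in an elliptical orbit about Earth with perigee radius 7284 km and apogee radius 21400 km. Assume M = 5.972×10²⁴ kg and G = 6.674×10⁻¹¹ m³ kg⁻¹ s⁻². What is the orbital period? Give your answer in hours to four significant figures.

T ≈ 4.748 hours

μ = GM = 6.674×10⁻¹¹ × 5.972×10²⁴ = 3.986×10¹⁴ m³/s².
Semi-major axis a = (r_p + r_a)/2 = (7284.0 + 21400)/2 = 14342 km = 1.434×10⁷ m.
By Kepler's third law T = 2π√(a³/μ) = 2π × 2.721×10³ = 1.709×10⁴ s.
= 4.748 hours.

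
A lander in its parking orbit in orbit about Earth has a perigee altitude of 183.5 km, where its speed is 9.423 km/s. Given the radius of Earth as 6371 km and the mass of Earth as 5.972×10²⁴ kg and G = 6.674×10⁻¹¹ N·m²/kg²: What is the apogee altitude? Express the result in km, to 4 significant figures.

apogee altitude ≈ 11360 km

μ = GM = 6.674×10⁻¹¹ × 5.972×10²⁴ = 3.986×10¹⁴ m³/s².
r_p = 6371 + 183.5 = 6554.5 km = 6.554×10⁶ m.
Specific energy ε = v²/2 − μ/r = -1.641×10⁷ J/kg, so a = −μ/(2ε) = 1.214×10⁷ m.
The apsides satisfy r_p + r_a = 2a, so the apogee radius is 2a − r_p = 1.773×10⁷ m = 17730 km.
Apogee altitude = 17730 − 6371 = 11359 km.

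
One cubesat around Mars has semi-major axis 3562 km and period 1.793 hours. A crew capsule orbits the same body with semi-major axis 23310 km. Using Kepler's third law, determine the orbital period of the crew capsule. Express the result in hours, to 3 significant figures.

Kepler's third law: T² ∝ a³, so T₂ = T₁ (a₂/a₁)^(3/2).
a₂/a₁ = 6.544, (a₂/a₁)^(3/2) = 16.74.
T₂ = 1.793 × 16.74 = 30.02 hours.

T₂ ≈ 30.0 hours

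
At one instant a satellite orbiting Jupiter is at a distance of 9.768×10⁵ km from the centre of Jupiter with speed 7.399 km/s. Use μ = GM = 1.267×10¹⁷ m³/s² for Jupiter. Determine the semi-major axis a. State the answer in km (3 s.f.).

r = 9.768×10⁸ m.
Vis-viva rearranged: 1/a = 2/r − v²/μ = 2.048×10⁻⁹ − 4.321×10⁻¹⁰ = 1.615×10⁻⁹ m⁻¹.
a = 6.190×10⁸ m = 6.1904×10⁵ km.

a ≈ 6.19×10⁵ km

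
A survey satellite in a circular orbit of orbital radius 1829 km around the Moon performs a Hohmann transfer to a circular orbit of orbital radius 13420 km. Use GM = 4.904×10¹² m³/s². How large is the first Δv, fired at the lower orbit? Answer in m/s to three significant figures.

r₁ = 1829 km = 1.829×10⁶ m.
r₂ = 13420 km = 1.342×10⁷ m.
Transfer ellipse a_t = (r₁ + r₂)/2 = 7.624×10⁶ m.
At r₁: circular v_c1 = √(μ/r₁) = 1637 m/s; transfer-perilune v_p = √[μ(2/r₁ − 1/a_t)] = 2172 m/s.
Δv₁ = v_p − v_c1 = 534.9 m/s.

Δv ≈ 535 m/s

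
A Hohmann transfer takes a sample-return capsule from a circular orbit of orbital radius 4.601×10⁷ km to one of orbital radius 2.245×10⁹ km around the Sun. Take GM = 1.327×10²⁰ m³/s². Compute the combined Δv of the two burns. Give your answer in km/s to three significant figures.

Δv_total ≈ 27.6 km/s

r₁ = 4.601×10⁷ km = 4.601×10¹⁰ m.
r₂ = 2.245×10⁹ km = 2.245×10¹² m.
Transfer ellipse a_t = (r₁ + r₂)/2 = 1.146×10¹² m.
At r₁: circular v_c1 = √(μ/r₁) = 53700 m/s; transfer-perihelion v_p = √[μ(2/r₁ − 1/a_t)] = 75180 m/s.
Δv₁ = v_p − v_c1 = 21480 m/s.
At r₂: circular v_c2 = √(μ/r₂) = 7688 m/s; transfer-aphelion v_a = √[μ(2/r₂ − 1/a_t)] = 1541 m/s.
Δv₂ = v_c2 − v_a = 6147 m/s.
Total Δv = Δv₁ + Δv₂ = 27630 m/s = 27.63 km/s.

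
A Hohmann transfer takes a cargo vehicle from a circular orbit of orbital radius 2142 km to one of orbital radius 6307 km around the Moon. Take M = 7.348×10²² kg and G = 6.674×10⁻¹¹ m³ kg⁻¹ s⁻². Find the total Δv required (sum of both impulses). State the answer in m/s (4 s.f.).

Δv_total ≈ 589.6 m/s

μ = GM = 6.674×10⁻¹¹ × 7.348×10²² = 4.904×10¹² m³/s².
r₁ = 2142 km = 2.142×10⁶ m.
r₂ = 6307 km = 6.307×10⁶ m.
Transfer ellipse a_t = (r₁ + r₂)/2 = 4.224×10⁶ m.
At r₁: circular v_c1 = √(μ/r₁) = 1513 m/s; transfer-perilune v_p = √[μ(2/r₁ − 1/a_t)] = 1849 m/s.
Δv₁ = v_p − v_c1 = 335.7 m/s.
At r₂: circular v_c2 = √(μ/r₂) = 881.8 m/s; transfer-apolune v_a = √[μ(2/r₂ − 1/a_t)] = 627.9 m/s.
Δv₂ = v_c2 − v_a = 253.9 m/s.
Total Δv = Δv₁ + Δv₂ = 589.6 m/s.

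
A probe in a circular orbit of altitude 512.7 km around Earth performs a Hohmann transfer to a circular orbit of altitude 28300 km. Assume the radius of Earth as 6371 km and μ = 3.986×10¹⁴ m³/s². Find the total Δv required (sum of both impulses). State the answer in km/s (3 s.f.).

Δv_total ≈ 3.66 km/s

r₁ = 6371 + 512.7 = 6883.7 km = 6.8837×10⁶ m.
r₂ = 6371 + 28300 = 34671 km = 3.4671×10⁷ m.
Transfer ellipse a_t = (r₁ + r₂)/2 = 2.078×10⁷ m.
At r₁: circular v_c1 = √(μ/r₁) = 7610 m/s; transfer-perigee v_p = √[μ(2/r₁ − 1/a_t)] = 9830 m/s.
Δv₁ = v_p − v_c1 = 2220 m/s.
At r₂: circular v_c2 = √(μ/r₂) = 3391 m/s; transfer-apogee v_a = √[μ(2/r₂ − 1/a_t)] = 1952 m/s.
Δv₂ = v_c2 − v_a = 1439 m/s.
Total Δv = Δv₁ + Δv₂ = 3659 m/s = 3.659 km/s.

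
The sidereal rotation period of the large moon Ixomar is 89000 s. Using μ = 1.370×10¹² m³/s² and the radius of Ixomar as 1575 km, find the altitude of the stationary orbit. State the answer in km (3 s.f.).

A synchronous orbit has period T, so by Kepler's third law a = (μT²/4π²)^(1/3).
μT²/4π² = 1.370×10¹² × (8.900×10⁴)² / 39.48 = 2.749×10²⁰ m³.
a = 6.502×10⁶ m = 6502.0 km.
Altitude h = a − R = 6502.0 − 1575 = 4927.0 km.

h_sync ≈ 4930 km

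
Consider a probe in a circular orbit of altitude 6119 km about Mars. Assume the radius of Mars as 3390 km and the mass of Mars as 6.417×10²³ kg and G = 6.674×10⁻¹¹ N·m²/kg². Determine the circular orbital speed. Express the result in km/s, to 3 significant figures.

μ = GM = 6.674×10⁻¹¹ × 6.417×10²³ = 4.283×10¹³ m³/s².
r = 3390 + 6119 = 9509.0 km = 9.5090×10⁶ m.
For a circular orbit v = √(μ/r) = √(4.283×10¹³ / 9.509×10⁶) = √(4.504×10⁶) = 2122 m/s.
That is 2.122 km/s.

v ≈ 2.12 km/s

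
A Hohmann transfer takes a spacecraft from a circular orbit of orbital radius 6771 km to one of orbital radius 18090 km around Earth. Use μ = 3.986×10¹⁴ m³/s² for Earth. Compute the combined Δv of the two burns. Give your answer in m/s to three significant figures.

r₁ = 6771 km = 6.771×10⁶ m.
r₂ = 18090 km = 1.809×10⁷ m.
Transfer ellipse a_t = (r₁ + r₂)/2 = 1.243×10⁷ m.
At r₁: circular v_c1 = √(μ/r₁) = 7673 m/s; transfer-perigee v_p = √[μ(2/r₁ − 1/a_t)] = 9256 m/s.
Δv₁ = v_p − v_c1 = 1583 m/s.
At r₂: circular v_c2 = √(μ/r₂) = 4694 m/s; transfer-apogee v_a = √[μ(2/r₂ − 1/a_t)] = 3464 m/s.
Δv₂ = v_c2 − v_a = 1230 m/s.
Total Δv = Δv₁ + Δv₂ = 2813 m/s.

Δv_total ≈ 2810 m/s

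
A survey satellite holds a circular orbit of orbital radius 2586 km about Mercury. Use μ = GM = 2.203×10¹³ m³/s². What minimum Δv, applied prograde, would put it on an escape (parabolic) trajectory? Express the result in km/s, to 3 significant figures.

Δv ≈ 1.21 km/s

r = 2586 km = 2.586×10⁶ m.
Circular speed v_c = √(μ/r) = 2919 m/s.
Escape speed v_esc = √(2μ/r) = √2 × v_c = 4128 m/s.
Δv = v_esc − v_c = 1209 m/s = 1.209 km/s.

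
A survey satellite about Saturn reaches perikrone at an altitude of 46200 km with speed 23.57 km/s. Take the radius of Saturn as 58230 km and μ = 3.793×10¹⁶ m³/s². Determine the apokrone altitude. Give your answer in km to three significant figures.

apokrone altitude ≈ 2.81×10⁵ km

r_p = 58230 + 46200 = 1.0443×10⁵ km = 1.044×10⁸ m.
Specific energy ε = v²/2 − μ/r = -8.544×10⁷ J/kg, so a = −μ/(2ε) = 2.220×10⁸ m.
The apsides satisfy r_p + r_a = 2a, so the apokrone radius is 2a − r_p = 3.395×10⁸ m = 3.3952×10⁵ km.
Apokrone altitude = 3.3952×10⁵ − 58230 = 2.8129×10⁵ km.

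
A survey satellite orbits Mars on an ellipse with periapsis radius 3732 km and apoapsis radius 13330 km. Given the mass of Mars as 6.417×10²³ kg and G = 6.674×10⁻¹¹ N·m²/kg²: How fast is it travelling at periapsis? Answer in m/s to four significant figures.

v ≈ 4235 m/s

μ = GM = 6.674×10⁻¹¹ × 6.417×10²³ = 4.283×10¹³ m³/s².
Semi-major axis a = (r_p + r_a)/2 = 8531.0 km = 8.531×10⁶ m.
Vis-viva: v² = μ(2/r − 1/a) = 4.283×10¹³ × (5.359×10⁻⁷ − 1.172×10⁻⁷) = 1.793×10⁷ m²/s².
v = 4235 m/s.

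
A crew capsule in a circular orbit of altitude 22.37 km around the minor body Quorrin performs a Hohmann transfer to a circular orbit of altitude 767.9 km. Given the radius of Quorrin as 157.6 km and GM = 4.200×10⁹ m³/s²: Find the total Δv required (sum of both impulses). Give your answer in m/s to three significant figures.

r₁ = 157.6 + 22.37 = 179.97 km = 1.7997×10⁵ m.
r₂ = 157.6 + 767.9 = 925.50 km = 9.2550×10⁵ m.
Transfer ellipse a_t = (r₁ + r₂)/2 = 5.527×10⁵ m.
At r₁: circular v_c1 = √(μ/r₁) = 152.8 m/s; transfer-periapsis v_p = √[μ(2/r₁ − 1/a_t)] = 197.7 m/s.
Δv₁ = v_p − v_c1 = 44.91 m/s.
At r₂: circular v_c2 = √(μ/r₂) = 67.37 m/s; transfer-apoapsis v_a = √[μ(2/r₂ − 1/a_t)] = 38.44 m/s.
Δv₂ = v_c2 − v_a = 28.93 m/s.
Total Δv = Δv₁ + Δv₂ = 73.84 m/s.

Δv_total ≈ 73.8 m/s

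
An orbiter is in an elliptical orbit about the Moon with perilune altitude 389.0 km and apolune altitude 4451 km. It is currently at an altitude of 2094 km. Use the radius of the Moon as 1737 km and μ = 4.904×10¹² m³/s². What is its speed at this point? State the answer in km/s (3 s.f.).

v ≈ 1.17 km/s

r_p = 1737 + 389.0 = 2126.0 km = 2.1260×10⁶ m.
r_a = 1737 + 4451 = 6188.0 km = 6.1880×10⁶ m.
r = 1737 + 2094 = 3831.0 km = 3.831×10⁶ m.
Semi-major axis a = (r_p + r_a)/2 = 4157.0 km = 4.157×10⁶ m.
Vis-viva: v² = μ(2/r − 1/a) = 4.904×10¹² × (5.221×10⁻⁷ − 2.406×10⁻⁷) = 1.380×10⁶ m²/s².
v = 1175 m/s = 1.175 km/s.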